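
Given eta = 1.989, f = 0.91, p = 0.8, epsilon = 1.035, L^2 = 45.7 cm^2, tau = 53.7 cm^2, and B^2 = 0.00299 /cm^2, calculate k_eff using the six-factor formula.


k_inf = eta*f*p*eps = 1.989*0.91*0.8*1.035 = 1.498672
P_TNL = 1/(1 + L^2*B^2) = 1/(1 + 45.7*0.00299) = 0.8797837
P_FNL = exp(-B^2*tau) = exp(-0.00299*53.7) = 0.8516642
k_eff = k_inf * P_TNL * P_FNL = 1.498672 * 0.8797837 * 0.8516642
k_eff = 1.1229

1.1229


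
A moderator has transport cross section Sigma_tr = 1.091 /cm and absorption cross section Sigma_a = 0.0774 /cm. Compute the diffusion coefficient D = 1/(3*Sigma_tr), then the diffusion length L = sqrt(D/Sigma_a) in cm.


D = 1 / (3 * Sigma_tr) = 1 / (3 * 1.091) = 0.3055301 cm
L = sqrt(D / Sigma_a)
L = sqrt(0.3055301 / 0.0774)
L = 1.9868 cm

1.9868


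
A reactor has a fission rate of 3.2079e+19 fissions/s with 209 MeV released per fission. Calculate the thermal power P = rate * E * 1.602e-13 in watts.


P = fission_rate * E_MeV * 1.602e-13
P = 3.2079e+19 * 209 * 1.602e-13
P = 1.0741e+09 W

1.0741e+09


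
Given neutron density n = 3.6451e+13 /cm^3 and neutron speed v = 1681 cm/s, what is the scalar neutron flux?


phi = n * v
phi = 3.6451e+13 * 1681
phi = 6.1274e+16 /cm^2/s

6.1274e+16


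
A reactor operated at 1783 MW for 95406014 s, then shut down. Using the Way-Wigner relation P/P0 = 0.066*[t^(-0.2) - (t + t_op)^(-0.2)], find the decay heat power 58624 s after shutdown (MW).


P/P0 = 0.066 * [t^(-0.2) - (t + t_op)^(-0.2)]
P/P0 = 0.066 * [58624^(-0.2) - (58624 + 95406014)^(-0.2)]
P/P0 = 0.066 * [0.1112717 - 0.02535312] = 0.005670626
P = 1783 * 0.005670626 = 10.111 MW

10.111


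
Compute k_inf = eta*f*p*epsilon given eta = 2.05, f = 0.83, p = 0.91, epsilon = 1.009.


k_inf = eta * f * p * epsilon
k_inf = 2.05 * 0.83 * 0.91 * 1.009
k_inf = 1.5623

1.5623


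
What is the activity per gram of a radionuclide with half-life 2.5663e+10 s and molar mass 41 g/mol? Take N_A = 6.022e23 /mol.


lambda = ln(2) / t_half = ln(2) / 2.5663e+10 = 2.700959e-11 /s
SA = lambda * N_A / M
SA = 2.700959e-11 * 6.022e23 / 41
SA = 3.9671e+11 Bq/g

3.9671e+11


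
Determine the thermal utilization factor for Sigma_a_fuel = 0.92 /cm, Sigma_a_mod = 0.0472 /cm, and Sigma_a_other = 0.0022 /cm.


f = Sigma_a_fuel / (Sigma_a_fuel + Sigma_a_mod + Sigma_a_other)
f = 0.92 / (0.92 + 0.0472 + 0.0022)
f = 0.94904

0.94904


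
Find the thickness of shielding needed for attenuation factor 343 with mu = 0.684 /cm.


x = ln(factor) / mu
x = ln(343) / 0.684
x = 8.5347 cm

8.5347


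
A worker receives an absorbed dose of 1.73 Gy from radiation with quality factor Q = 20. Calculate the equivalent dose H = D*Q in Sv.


H = D * Q
H = 1.73 * 20
H = 34.600 Sv

34.600


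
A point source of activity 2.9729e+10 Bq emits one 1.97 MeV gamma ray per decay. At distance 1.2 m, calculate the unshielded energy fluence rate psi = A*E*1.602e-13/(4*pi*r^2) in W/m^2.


psi = A * E * 1.602e-13 / (4*pi*r^2)
psi = 2.9729e+10 * 1.97 * 1.602e-13 / (4*pi*1.2^2)
psi = 5.1849e-04 W/m^2

5.1849e-04


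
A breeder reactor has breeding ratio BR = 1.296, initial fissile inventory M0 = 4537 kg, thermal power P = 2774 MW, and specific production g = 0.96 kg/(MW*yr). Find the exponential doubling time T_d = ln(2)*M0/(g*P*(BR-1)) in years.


Breeding gain G = BR - 1 = 1.296 - 1 = 0.296
Fissile production rate = g * P * G = 0.96 * 2774 * 0.296 = 788.25984 kg/yr
T_d = ln(2) * M0 / (g * P * G)
T_d = ln(2) * 4537 / 788.25984 = 3.9896 yr

3.9896


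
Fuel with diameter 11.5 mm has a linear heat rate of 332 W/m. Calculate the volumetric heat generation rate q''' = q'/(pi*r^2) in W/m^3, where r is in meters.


r = D / 2 / 1000 = 11.5 / 2 / 1000 = 0.00575 m
q''' = q' / (pi * r^2)
q''' = 332 / (pi * 0.00575^2)
q''' = 3.1963e+06 W/m^3

3.1963e+06


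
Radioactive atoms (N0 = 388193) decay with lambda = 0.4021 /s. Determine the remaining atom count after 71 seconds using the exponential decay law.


N = N0 * exp(-lambda * t)
N = 388193 * exp(-0.4021 * 71)
N = 1.5500e-07

1.5500e-07


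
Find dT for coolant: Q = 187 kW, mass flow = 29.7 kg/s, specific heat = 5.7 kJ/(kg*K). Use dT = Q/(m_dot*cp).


dT = Q / (m_dot * cp)
dT = 187 / (29.7 * 5.7)
dT = 1.1046 C

1.1046


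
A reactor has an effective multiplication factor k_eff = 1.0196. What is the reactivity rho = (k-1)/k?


rho = (k_eff - 1) / k_eff
rho = (1.0196 - 1) / 1.0196
rho = 0.019223

0.019223


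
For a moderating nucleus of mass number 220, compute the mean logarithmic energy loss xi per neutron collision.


xi = 1 + (A-1)^2/(2A) * ln((A-1)/(A+1))
xi = 1 + (220-1)^2/(2*220) * ln((220-1)/(220 +1))
xi = 0.0090634

0.0090634


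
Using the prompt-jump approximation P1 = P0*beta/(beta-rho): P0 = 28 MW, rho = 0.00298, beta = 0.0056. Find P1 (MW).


P1/P0 = beta / (beta - rho)
P1/P0 = 0.0056 / (0.0056 - 0.00298) = 2.137405
P1 = 28 * 2.137405 = 59.847 MW

59.847


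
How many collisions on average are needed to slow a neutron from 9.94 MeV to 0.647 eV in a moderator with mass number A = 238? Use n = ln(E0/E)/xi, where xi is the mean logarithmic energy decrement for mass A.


xi = 1 + (A-1)^2/(2A)*ln((A-1)/(A+1)) = 0.008379872 (for A = 238)
n = ln(E0/E) / xi
n = ln(9.94e6 / 0.647) / 0.008379872
n = ln(1.536321e+07) / 0.008379872 = 1974.7

1974.7


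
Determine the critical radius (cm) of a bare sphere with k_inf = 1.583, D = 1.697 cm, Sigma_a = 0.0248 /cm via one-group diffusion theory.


L^2 = D / Sigma_a = 1.697 / 0.0248 = 68.42742 cm^2
B_m^2 = (k_inf - 1) / L^2 = (1.583 - 1) / 68.42742 = 0.008519976 /cm^2
For a bare sphere: B_g = pi/R, so R_c = pi / sqrt(B_m^2)
R_c = pi / sqrt(0.008519976) = 34.035 cm

34.035


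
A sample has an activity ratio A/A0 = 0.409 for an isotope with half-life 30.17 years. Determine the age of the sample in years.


lambda = ln(2) / t_half = ln(2) / 30.17 = 0.02297472 /yr
t = -ln(A/A0) / lambda
t = -ln(0.409) / 0.02297472
t = 38.914 yr

38.914


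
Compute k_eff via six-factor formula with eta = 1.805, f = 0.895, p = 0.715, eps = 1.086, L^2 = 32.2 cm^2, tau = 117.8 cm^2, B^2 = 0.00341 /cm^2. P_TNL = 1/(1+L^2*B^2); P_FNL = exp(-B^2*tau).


k_inf = eta*f*p*eps = 1.805*0.895*0.715*1.086 = 1.254400
P_TNL = 1/(1 + L^2*B^2) = 1/(1 + 32.2*0.00341) = 0.9010616
P_FNL = exp(-B^2*tau) = exp(-0.00341*117.8) = 0.6691828
k_eff = k_inf * P_TNL * P_FNL = 1.254400 * 0.9010616 * 0.6691828
k_eff = 0.75637

0.75637


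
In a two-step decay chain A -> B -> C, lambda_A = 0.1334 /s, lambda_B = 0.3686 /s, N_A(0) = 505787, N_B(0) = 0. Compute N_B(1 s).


N_B(t) = lambda_A * N_A0 / (lambda_B - lambda_A) * [exp(-lambda_A*t) - exp(-lambda_B*t)]
exp(-0.1334*1) = 0.8751150; exp(-0.3686*1) = 0.6917020
N_B = 0.1334 * 505787 / (0.3686 - 0.1334) * (0.8751150 - 0.6917020)
N_B = 52616

52616


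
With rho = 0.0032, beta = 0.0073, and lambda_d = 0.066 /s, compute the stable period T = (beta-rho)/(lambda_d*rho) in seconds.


T = (beta - rho) / (lambda_d * rho)
T = (0.0073 - 0.0032) / (0.066 * 0.0032)
T = 19.413 s

19.413


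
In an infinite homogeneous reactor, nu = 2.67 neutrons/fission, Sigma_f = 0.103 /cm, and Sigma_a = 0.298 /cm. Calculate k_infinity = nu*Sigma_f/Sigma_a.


k_inf = nu * Sigma_f / Sigma_a
k_inf = 2.67 * 0.103 / 0.298
k_inf = 0.92285

0.92285


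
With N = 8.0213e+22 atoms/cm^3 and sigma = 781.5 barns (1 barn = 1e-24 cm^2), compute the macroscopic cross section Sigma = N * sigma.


Sigma = N * sigma_barns * 1e-24
Sigma = 8.0213e+22 * 781.5 * 1e-24
Sigma = 62.686 /cm

62.686


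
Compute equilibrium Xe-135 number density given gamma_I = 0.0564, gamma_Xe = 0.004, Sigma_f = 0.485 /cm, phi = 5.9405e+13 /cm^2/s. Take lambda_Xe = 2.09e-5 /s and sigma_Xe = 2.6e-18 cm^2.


Xe_eq = (gamma_I + gamma_Xe) * Sigma_f * phi / (lambda_Xe + sigma_Xe * phi)
Numerator = (0.0564 + 0.004) * 0.485 * 5.9405e+13 = 1.740210e+12
Denominator = 2.09e-5 + 2.6e-18 * 5.9405e+13 = 1.753530e-04
Xe_eq = 1.740210e+12 / 1.753530e-04 = 9.9240e+15 /cm^3

9.9240e+15


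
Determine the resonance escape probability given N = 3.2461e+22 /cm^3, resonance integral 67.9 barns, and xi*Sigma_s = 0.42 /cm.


p = exp(-N * I * 1e-24 / (xi*Sigma_s))
p = exp(-3.2461e+22 * 67.9 * 1e-24 / 0.42)
p = 0.0052588

0.0052588


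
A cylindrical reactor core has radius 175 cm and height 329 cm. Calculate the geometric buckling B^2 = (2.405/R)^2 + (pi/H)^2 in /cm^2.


B^2 = (2.405/R)^2 + (pi/H)^2
B^2 = (2.405/175)^2 + (pi/329)^2
B^2 = 2.8005e-04 /cm^2

2.8005e-04


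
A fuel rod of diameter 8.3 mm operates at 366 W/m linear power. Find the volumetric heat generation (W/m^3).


r = D / 2 / 1000 = 8.3 / 2 / 1000 = 0.00415 m
q''' = q' / (pi * r^2)
q''' = 366 / (pi * 0.00415^2)
q''' = 6.7645e+06 W/m^3

6.7645e+06


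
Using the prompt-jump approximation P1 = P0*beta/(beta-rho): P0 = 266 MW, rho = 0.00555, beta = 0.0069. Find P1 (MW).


P1/P0 = beta / (beta - rho)
P1/P0 = 0.0069 / (0.0069 - 0.00555) = 5.111111
P1 = 266 * 5.111111 = 1359.6 MW

1359.6


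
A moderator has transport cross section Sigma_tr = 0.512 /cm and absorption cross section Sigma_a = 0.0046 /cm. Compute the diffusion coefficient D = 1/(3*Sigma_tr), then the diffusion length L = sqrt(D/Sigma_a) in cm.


D = 1 / (3 * Sigma_tr) = 1 / (3 * 0.512) = 0.6510417 cm
L = sqrt(D / Sigma_a)
L = sqrt(0.6510417 / 0.0046)
L = 11.897 cm

11.897


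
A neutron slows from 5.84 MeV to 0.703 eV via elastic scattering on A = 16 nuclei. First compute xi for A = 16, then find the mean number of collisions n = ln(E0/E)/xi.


xi = 1 + (A-1)^2/(2A)*ln((A-1)/(A+1)) = 0.1199467 (for A = 16)
n = ln(E0/E) / xi
n = ln(5.84e6 / 0.703) / 0.1199467
n = ln(8.307255e+06) / 0.1199467 = 132.83

132.83


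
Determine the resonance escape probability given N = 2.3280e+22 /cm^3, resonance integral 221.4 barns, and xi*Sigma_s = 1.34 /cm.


p = exp(-N * I * 1e-24 / (xi*Sigma_s))
p = exp(-2.3280e+22 * 221.4 * 1e-24 / 1.34)
p = 0.021356

0.021356


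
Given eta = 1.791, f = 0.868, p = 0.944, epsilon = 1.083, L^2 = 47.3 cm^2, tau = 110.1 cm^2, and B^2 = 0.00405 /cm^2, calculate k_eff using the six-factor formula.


k_inf = eta*f*p*eps = 1.791*0.868*0.944*1.083 = 1.589336
P_TNL = 1/(1 + L^2*B^2) = 1/(1 + 47.3*0.00405) = 0.8392324
P_FNL = exp(-B^2*tau) = exp(-0.00405*110.1) = 0.6402446
k_eff = k_inf * P_TNL * P_FNL = 1.589336 * 0.8392324 * 0.6402446
k_eff = 0.85397

0.85397


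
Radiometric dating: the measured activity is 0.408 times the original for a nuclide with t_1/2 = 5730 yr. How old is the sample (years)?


lambda = ln(2) / t_half = ln(2) / 5730 = 1.209681e-04 /yr
t = -ln(A/A0) / lambda
t = -ln(0.408) / 1.209681e-04
t = 7410.9 yr

7410.9


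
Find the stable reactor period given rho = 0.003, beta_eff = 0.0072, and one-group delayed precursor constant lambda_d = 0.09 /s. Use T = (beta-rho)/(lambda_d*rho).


T = (beta - rho) / (lambda_d * rho)
T = (0.0072 - 0.003) / (0.09 * 0.003)
T = 15.556 s

15.556


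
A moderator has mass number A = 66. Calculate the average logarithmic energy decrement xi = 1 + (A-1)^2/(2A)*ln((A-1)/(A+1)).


xi = 1 + (A-1)^2/(2A) * ln((A-1)/(A+1))
xi = 1 + (66-1)^2/(2*66) * ln((66-1)/(66 +1))
xi = 0.029999

0.029999


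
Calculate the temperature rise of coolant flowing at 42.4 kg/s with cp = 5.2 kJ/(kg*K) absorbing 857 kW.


dT = Q / (m_dot * cp)
dT = 857 / (42.4 * 5.2)
dT = 3.8870 C

3.8870


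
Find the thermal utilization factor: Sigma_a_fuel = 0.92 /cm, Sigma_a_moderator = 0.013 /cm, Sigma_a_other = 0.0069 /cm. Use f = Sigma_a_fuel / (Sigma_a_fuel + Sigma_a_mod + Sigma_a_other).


f = Sigma_a_fuel / (Sigma_a_fuel + Sigma_a_mod + Sigma_a_other)
f = 0.92 / (0.92 + 0.013 + 0.0069)
f = 0.97883

0.97883


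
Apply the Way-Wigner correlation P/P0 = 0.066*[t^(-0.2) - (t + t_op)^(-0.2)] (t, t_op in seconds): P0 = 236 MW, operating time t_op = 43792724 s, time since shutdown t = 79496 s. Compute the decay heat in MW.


P/P0 = 0.066 * [t^(-0.2) - (t + t_op)^(-0.2)]
P/P0 = 0.066 * [79496^(-0.2) - (79496 + 43792724)^(-0.2)]
P/P0 = 0.066 * [0.1046962 - 0.02961843] = 0.004955133
P = 236 * 0.004955133 = 1.1694 MW

1.1694


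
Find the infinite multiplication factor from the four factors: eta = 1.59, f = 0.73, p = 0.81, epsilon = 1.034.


k_inf = eta * f * p * epsilon
k_inf = 1.59 * 0.73 * 0.81 * 1.034
k_inf = 0.97213

0.97213


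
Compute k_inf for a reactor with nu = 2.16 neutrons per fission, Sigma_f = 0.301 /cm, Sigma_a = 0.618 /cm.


k_inf = nu * Sigma_f / Sigma_a
k_inf = 2.16 * 0.301 / 0.618
k_inf = 1.0520

1.0520


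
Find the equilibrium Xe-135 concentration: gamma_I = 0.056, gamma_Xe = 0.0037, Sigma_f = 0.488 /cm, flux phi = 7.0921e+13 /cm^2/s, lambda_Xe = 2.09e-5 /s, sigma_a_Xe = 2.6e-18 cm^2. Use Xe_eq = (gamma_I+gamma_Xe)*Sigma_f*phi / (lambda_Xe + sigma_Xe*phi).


Xe_eq = (gamma_I + gamma_Xe) * Sigma_f * phi / (lambda_Xe + sigma_Xe * phi)
Numerator = (0.056 + 0.0037) * 0.488 * 7.0921e+13 = 2.066184e+12
Denominator = 2.09e-5 + 2.6e-18 * 7.0921e+13 = 2.052946e-04
Xe_eq = 2.066184e+12 / 2.052946e-04 = 1.0064e+16 /cm^3

1.0064e+16


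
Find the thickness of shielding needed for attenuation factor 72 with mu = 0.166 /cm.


x = ln(factor) / mu
x = ln(72) / 0.166
x = 25.763 cm

25.763


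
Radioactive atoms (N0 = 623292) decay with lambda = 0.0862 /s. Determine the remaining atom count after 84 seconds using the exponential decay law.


N = N0 * exp(-lambda * t)
N = 623292 * exp(-0.0862 * 84)
N = 446.74

446.74


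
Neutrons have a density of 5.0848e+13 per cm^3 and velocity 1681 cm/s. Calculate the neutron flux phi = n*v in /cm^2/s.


phi = n * v
phi = 5.0848e+13 * 1681
phi = 8.5475e+16 /cm^2/s

8.5475e+16


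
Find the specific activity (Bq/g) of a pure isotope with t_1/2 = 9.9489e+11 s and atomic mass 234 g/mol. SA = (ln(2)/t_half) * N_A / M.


lambda = ln(2) / t_half = ln(2) / 9.9489e+11 = 6.967074e-13 /s
SA = lambda * N_A / M
SA = 6.967074e-13 * 6.022e23 / 234
SA = 1.7930e+09 Bq/g

1.7930e+09


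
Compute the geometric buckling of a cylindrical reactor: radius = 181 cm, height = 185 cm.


B^2 = (2.405/R)^2 + (pi/H)^2
B^2 = (2.405/181)^2 + (pi/185)^2
B^2 = 4.6493e-04 /cm^2

4.6493e-04


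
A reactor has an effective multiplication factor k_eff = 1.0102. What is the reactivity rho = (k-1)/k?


rho = (k_eff - 1) / k_eff
rho = (1.0102 - 1) / 1.0102
rho = 0.010097

0.010097


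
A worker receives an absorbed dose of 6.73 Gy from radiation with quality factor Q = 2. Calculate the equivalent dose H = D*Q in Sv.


H = D * Q
H = 6.73 * 2
H = 13.460 Sv

13.460


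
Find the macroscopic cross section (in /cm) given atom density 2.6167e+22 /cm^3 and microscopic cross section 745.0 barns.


Sigma = N * sigma_barns * 1e-24
Sigma = 2.6167e+22 * 745.0 * 1e-24
Sigma = 19.494 /cm

19.494


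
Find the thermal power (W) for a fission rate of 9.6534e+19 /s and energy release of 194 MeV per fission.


P = fission_rate * E_MeV * 1.602e-13
P = 9.6534e+19 * 194 * 1.602e-13
P = 3.0002e+09 W

3.0002e+09


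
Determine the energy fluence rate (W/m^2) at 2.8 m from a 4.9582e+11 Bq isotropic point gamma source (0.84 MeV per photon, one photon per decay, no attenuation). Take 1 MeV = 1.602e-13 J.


psi = A * E * 1.602e-13 / (4*pi*r^2)
psi = 4.9582e+11 * 0.84 * 1.602e-13 / (4*pi*2.8^2)
psi = 6.7724e-04 W/m^2

6.7724e-04


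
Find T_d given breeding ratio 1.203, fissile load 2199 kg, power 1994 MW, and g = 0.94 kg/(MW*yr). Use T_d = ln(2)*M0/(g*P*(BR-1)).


Breeding gain G = BR - 1 = 1.203 - 1 = 0.203
Fissile production rate = g * P * G = 0.94 * 1994 * 0.203 = 380.49508 kg/yr
T_d = ln(2) * M0 / (g * P * G)
T_d = ln(2) * 2199 / 380.49508 = 4.0059 yr

4.0059


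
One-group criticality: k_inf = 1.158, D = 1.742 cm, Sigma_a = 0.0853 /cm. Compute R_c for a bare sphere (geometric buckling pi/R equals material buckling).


L^2 = D / Sigma_a = 1.742 / 0.0853 = 20.42204 cm^2
B_m^2 = (k_inf - 1) / L^2 = (1.158 - 1) / 20.42204 = 0.007736739 /cm^2
For a bare sphere: B_g = pi/R, so R_c = pi / sqrt(B_m^2)
R_c = pi / sqrt(0.007736739) = 35.717 cm

35.717


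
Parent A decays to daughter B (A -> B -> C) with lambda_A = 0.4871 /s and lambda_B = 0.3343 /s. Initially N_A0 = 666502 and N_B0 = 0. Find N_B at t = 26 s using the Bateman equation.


N_B(t) = lambda_A * N_A0 / (lambda_B - lambda_A) * [exp(-lambda_A*t) - exp(-lambda_B*t)]
exp(-0.4871*26) = 3.161070e-06; exp(-0.3343*26) = 1.679574e-04
N_B = 0.4871 * 666502 / (0.3343 - 0.4871) * (3.161070e-06 - 1.679574e-04)
N_B = 350.14

350.14


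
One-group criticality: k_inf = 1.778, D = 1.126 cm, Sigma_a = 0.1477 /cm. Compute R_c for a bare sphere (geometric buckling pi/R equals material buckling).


L^2 = D / Sigma_a = 1.126 / 0.1477 = 7.623561 cm^2
B_m^2 = (k_inf - 1) / L^2 = (1.778 - 1) / 7.623561 = 0.1020520 /cm^2
For a bare sphere: B_g = pi/R, so R_c = pi / sqrt(B_m^2)
R_c = pi / sqrt(0.1020520) = 9.8342 cm

9.8342


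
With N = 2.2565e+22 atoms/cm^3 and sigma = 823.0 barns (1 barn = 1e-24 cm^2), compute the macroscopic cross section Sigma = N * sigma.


Sigma = N * sigma_barns * 1e-24
Sigma = 2.2565e+22 * 823.0 * 1e-24
Sigma = 18.571 /cm

18.571


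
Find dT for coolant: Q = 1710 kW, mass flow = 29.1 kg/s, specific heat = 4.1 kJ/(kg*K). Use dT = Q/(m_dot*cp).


dT = Q / (m_dot * cp)
dT = 1710 / (29.1 * 4.1)
dT = 14.332 C

14.332


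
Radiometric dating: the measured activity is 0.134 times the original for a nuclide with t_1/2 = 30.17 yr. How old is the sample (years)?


lambda = ln(2) / t_half = ln(2) / 30.17 = 0.02297472 /yr
t = -ln(A/A0) / lambda
t = -ln(0.134) / 0.02297472
t = 87.484 yr

87.484


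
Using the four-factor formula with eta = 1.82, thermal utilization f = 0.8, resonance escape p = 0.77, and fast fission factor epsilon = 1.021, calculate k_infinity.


k_inf = eta * f * p * epsilon
k_inf = 1.82 * 0.8 * 0.77 * 1.021
k_inf = 1.1447

1.1447


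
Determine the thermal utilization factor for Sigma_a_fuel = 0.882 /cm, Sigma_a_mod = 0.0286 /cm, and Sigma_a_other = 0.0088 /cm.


f = Sigma_a_fuel / (Sigma_a_fuel + Sigma_a_mod + Sigma_a_other)
f = 0.882 / (0.882 + 0.0286 + 0.0088)
f = 0.95932

0.95932


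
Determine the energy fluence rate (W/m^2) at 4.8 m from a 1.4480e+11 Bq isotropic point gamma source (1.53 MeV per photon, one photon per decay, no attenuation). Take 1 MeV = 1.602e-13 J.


psi = A * E * 1.602e-13 / (4*pi*r^2)
psi = 1.4480e+11 * 1.53 * 1.602e-13 / (4*pi*4.8^2)
psi = 1.2258e-04 W/m^2

1.2258e-04


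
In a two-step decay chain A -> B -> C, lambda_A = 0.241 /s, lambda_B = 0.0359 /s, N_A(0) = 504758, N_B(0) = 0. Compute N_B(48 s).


N_B(t) = lambda_A * N_A0 / (lambda_B - lambda_A) * [exp(-lambda_A*t) - exp(-lambda_B*t)]
exp(-0.241*48) = 9.464146e-06; exp(-0.0359*48) = 0.1784941
N_B = 0.241 * 504758 / (0.0359 - 0.241) * (9.464146e-06 - 0.1784941)
N_B = 105861

105861


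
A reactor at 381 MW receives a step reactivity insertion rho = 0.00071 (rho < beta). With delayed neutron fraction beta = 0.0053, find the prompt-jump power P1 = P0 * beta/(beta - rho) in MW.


P1/P0 = beta / (beta - rho)
P1/P0 = 0.0053 / (0.0053 - 0.00071) = 1.154684
P1 = 381 * 1.154684 = 439.93 MW

439.93


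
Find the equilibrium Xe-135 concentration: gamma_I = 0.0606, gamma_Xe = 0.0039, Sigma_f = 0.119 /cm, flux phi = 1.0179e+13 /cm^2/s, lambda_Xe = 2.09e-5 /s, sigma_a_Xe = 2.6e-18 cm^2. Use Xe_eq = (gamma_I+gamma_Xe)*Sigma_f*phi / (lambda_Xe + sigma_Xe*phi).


Xe_eq = (gamma_I + gamma_Xe) * Sigma_f * phi / (lambda_Xe + sigma_Xe * phi)
Numerator = (0.0606 + 0.0039) * 0.119 * 1.0179e+13 = 7.812891e+10
Denominator = 2.09e-5 + 2.6e-18 * 1.0179e+13 = 4.736540e-05
Xe_eq = 7.812891e+10 / 4.736540e-05 = 1.6495e+15 /cm^3

1.6495e+15


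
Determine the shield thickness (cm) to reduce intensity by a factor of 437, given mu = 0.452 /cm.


x = ln(factor) / mu
x = ln(437) / 0.452
x = 13.451 cm

13.451


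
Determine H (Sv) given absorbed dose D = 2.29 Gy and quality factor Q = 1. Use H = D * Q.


H = D * Q
H = 2.29 * 1
H = 2.2900 Sv

2.2900


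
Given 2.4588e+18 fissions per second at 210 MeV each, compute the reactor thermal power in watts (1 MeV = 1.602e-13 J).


P = fission_rate * E_MeV * 1.602e-13
P = 2.4588e+18 * 210 * 1.602e-13
P = 8.2719e+07 W

8.2719e+07


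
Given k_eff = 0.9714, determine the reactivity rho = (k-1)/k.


rho = (k_eff - 1) / k_eff
rho = (0.9714 - 1) / 0.9714
rho = -0.029442

-0.029442


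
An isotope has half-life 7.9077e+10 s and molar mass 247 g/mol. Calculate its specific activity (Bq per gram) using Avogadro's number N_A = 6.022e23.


lambda = ln(2) / t_half = ln(2) / 7.9077e+10 = 8.765471e-12 /s
SA = lambda * N_A / M
SA = 8.765471e-12 * 6.022e23 / 247
SA = 2.1371e+10 Bq/g

2.1371e+10


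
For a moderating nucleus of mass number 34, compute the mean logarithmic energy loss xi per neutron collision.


xi = 1 + (A-1)^2/(2A) * ln((A-1)/(A+1))
xi = 1 + (34-1)^2/(2*34) * ln((34-1)/(34 +1))
xi = 0.057687

0.057687


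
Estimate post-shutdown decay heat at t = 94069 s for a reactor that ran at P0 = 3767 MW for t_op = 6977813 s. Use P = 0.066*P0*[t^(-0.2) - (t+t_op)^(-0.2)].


P/P0 = 0.066 * [t^(-0.2) - (t + t_op)^(-0.2)]
P/P0 = 0.066 * [94069^(-0.2) - (94069 + 6977813)^(-0.2)]
P/P0 = 0.066 * [0.1012303 - 0.04266709] = 0.003865172
P = 3767 * 0.003865172 = 14.560 MW

14.560


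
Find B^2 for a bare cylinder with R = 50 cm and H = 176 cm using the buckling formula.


B^2 = (2.405/R)^2 + (pi/H)^2
B^2 = (2.405/50)^2 + (pi/176)^2
B^2 = 0.0026322 /cm^2

0.0026322


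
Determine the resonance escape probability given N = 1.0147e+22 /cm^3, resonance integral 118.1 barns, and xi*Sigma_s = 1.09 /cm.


p = exp(-N * I * 1e-24 / (xi*Sigma_s))
p = exp(-1.0147e+22 * 118.1 * 1e-24 / 1.09)
p = 0.33307

0.33307


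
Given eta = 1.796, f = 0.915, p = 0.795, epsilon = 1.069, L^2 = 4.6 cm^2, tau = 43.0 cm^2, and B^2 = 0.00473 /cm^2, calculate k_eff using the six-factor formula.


k_inf = eta*f*p*eps = 1.796*0.915*0.795*1.069 = 1.396601
P_TNL = 1/(1 + L^2*B^2) = 1/(1 + 4.6*0.00473) = 0.9787053
P_FNL = exp(-B^2*tau) = exp(-0.00473*43.0) = 0.8159600
k_eff = k_inf * P_TNL * P_FNL = 1.396601 * 0.9787053 * 0.8159600
k_eff = 1.1153

1.1153


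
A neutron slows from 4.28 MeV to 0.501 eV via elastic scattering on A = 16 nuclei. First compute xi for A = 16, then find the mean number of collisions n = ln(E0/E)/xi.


xi = 1 + (A-1)^2/(2A)*ln((A-1)/(A+1)) = 0.1199467 (for A = 16)
n = ln(E0/E) / xi
n = ln(4.28e6 / 0.501) / 0.1199467
n = ln(8.542914e+06) / 0.1199467 = 133.06

133.06


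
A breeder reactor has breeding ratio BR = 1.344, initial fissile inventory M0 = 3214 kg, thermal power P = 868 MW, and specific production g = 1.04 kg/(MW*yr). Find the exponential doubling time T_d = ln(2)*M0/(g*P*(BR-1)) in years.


Breeding gain G = BR - 1 = 1.344 - 1 = 0.344
Fissile production rate = g * P * G = 1.04 * 868 * 0.344 = 310.53568 kg/yr
T_d = ln(2) * M0 / (g * P * G)
T_d = ln(2) * 3214 / 310.53568 = 7.1740 yr

7.1740


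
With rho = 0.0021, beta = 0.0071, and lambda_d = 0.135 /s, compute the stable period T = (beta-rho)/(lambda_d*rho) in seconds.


T = (beta - rho) / (lambda_d * rho)
T = (0.0071 - 0.0021) / (0.135 * 0.0021)
T = 17.637 s

17.637


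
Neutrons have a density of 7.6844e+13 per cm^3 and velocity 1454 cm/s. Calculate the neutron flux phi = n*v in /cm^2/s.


phi = n * v
phi = 7.6844e+13 * 1454
phi = 1.1173e+17 /cm^2/s

1.1173e+17


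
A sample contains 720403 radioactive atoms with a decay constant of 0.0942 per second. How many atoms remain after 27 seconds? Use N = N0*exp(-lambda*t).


N = N0 * exp(-lambda * t)
N = 720403 * exp(-0.0942 * 27)
N = 56623

56623


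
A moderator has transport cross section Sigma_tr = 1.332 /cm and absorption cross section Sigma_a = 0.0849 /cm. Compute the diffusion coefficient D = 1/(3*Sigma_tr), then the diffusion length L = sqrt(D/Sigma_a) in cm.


D = 1 / (3 * Sigma_tr) = 1 / (3 * 1.332) = 0.2502503 cm
L = sqrt(D / Sigma_a)
L = sqrt(0.2502503 / 0.0849)
L = 1.7169 cm

1.7169


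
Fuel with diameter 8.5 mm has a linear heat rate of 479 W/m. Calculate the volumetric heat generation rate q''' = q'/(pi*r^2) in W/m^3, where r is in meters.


r = D / 2 / 1000 = 8.5 / 2 / 1000 = 0.00425 m
q''' = q' / (pi * r^2)
q''' = 479 / (pi * 0.00425^2)
q''' = 8.4413e+06 W/m^3

8.4413e+06


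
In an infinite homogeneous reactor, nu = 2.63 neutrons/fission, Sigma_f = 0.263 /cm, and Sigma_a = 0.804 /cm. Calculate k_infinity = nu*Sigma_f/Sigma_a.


k_inf = nu * Sigma_f / Sigma_a
k_inf = 2.63 * 0.263 / 0.804
k_inf = 0.86031

0.86031


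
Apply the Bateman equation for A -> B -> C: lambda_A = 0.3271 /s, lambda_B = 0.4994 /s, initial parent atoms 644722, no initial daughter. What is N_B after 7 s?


N_B(t) = lambda_A * N_A0 / (lambda_B - lambda_A) * [exp(-lambda_A*t) - exp(-lambda_B*t)]
exp(-0.3271*7) = 0.1012968; exp(-0.4994*7) = 0.03032448
N_B = 0.3271 * 644722 / (0.4994 - 0.3271) * (0.1012968 - 0.03032448)
N_B = 86867

86867


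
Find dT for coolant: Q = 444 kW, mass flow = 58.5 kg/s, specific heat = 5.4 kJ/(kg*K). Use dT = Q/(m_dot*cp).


dT = Q / (m_dot * cp)
dT = 444 / (58.5 * 5.4)
dT = 1.4055 C

1.4055


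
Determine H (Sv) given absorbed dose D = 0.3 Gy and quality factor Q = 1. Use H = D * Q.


H = D * Q
H = 0.3 * 1
H = 0.30000 Sv

0.30000


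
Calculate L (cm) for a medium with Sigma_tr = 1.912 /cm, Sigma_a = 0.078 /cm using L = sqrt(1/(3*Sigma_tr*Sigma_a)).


D = 1 / (3 * Sigma_tr) = 1 / (3 * 1.912) = 0.1743375 cm
L = sqrt(D / Sigma_a)
L = sqrt(0.1743375 / 0.078)
L = 1.4950 cm

1.4950


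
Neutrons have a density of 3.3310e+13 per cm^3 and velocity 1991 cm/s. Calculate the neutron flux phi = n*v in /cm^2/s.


phi = n * v
phi = 3.3310e+13 * 1991
phi = 6.6320e+16 /cm^2/s

6.6320e+16


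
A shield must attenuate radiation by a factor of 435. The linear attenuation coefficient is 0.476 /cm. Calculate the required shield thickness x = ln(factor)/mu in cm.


x = ln(factor) / mu
x = ln(435) / 0.476
x = 12.763 cm

12.763


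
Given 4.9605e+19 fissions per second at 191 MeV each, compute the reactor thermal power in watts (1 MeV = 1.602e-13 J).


P = fission_rate * E_MeV * 1.602e-13
P = 4.9605e+19 * 191 * 1.602e-13
P = 1.5178e+09 W

1.5178e+09


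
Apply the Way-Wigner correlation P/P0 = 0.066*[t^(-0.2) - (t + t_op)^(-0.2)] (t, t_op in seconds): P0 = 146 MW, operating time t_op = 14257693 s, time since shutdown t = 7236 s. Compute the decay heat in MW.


P/P0 = 0.066 * [t^(-0.2) - (t + t_op)^(-0.2)]
P/P0 = 0.066 * [7236^(-0.2) - (7236 + 14257693)^(-0.2)]
P/P0 = 0.066 * [0.1690831 - 0.03708054] = 0.008712169
P = 146 * 0.008712169 = 1.2720 MW

1.2720


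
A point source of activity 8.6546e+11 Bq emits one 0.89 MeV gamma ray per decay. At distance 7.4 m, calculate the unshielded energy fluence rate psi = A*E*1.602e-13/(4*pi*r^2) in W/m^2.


psi = A * E * 1.602e-13 / (4*pi*r^2)
psi = 8.6546e+11 * 0.89 * 1.602e-13 / (4*pi*7.4^2)
psi = 1.7932e-04 W/m^2

1.7932e-04


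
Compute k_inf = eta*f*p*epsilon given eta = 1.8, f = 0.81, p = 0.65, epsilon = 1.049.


k_inf = eta * f * p * epsilon
k_inf = 1.8 * 0.81 * 0.65 * 1.049
k_inf = 0.99414

0.99414


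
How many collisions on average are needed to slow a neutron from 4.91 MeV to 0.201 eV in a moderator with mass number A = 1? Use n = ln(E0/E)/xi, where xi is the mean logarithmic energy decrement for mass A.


xi = 1 + (A-1)^2/(2A)*ln((A-1)/(A+1)) = 1 (for A = 1)
n = ln(E0/E) / xi
n = ln(4.91e6 / 0.201) / 1
n = ln(2.442786e+07) / 1 = 17.011

17.011


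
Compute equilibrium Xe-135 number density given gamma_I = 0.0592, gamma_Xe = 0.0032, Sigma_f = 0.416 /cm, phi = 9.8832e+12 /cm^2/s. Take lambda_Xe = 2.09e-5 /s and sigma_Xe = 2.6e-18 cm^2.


Xe_eq = (gamma_I + gamma_Xe) * Sigma_f * phi / (lambda_Xe + sigma_Xe * phi)
Numerator = (0.0592 + 0.0032) * 0.416 * 9.8832e+12 = 2.565521e+11
Denominator = 2.09e-5 + 2.6e-18 * 9.8832e+12 = 4.659632e-05
Xe_eq = 2.565521e+11 / 4.659632e-05 = 5.5058e+15 /cm^3

5.5058e+15


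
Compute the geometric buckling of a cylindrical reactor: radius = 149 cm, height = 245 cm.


B^2 = (2.405/R)^2 + (pi/H)^2
B^2 = (2.405/149)^2 + (pi/245)^2
B^2 = 4.2495e-04 /cm^2

4.2495e-04


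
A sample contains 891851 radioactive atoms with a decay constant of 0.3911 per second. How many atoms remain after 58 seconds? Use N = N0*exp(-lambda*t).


N = N0 * exp(-lambda * t)
N = 891851 * exp(-0.3911 * 58)
N = 1.2556e-04

1.2556e-04


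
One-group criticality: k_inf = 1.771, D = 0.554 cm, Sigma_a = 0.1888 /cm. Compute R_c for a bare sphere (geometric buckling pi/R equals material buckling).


L^2 = D / Sigma_a = 0.554 / 0.1888 = 2.934322 cm^2
B_m^2 = (k_inf - 1) / L^2 = (1.771 - 1) / 2.934322 = 0.2627523 /cm^2
For a bare sphere: B_g = pi/R, so R_c = pi / sqrt(B_m^2)
R_c = pi / sqrt(0.2627523) = 6.1288 cm

6.1288


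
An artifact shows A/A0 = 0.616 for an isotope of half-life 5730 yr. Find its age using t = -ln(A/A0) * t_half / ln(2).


lambda = ln(2) / t_half = ln(2) / 5730 = 1.209681e-04 /yr
t = -ln(A/A0) / lambda
t = -ln(0.616) / 1.209681e-04
t = 4005.3 yr

4005.3


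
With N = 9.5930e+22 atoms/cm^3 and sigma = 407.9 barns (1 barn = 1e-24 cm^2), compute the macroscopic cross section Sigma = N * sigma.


Sigma = N * sigma_barns * 1e-24
Sigma = 9.5930e+22 * 407.9 * 1e-24
Sigma = 39.130 /cm

39.130


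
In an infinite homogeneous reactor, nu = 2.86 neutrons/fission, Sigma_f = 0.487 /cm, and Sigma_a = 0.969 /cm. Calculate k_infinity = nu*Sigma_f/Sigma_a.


k_inf = nu * Sigma_f / Sigma_a
k_inf = 2.86 * 0.487 / 0.969
k_inf = 1.4374

1.4374


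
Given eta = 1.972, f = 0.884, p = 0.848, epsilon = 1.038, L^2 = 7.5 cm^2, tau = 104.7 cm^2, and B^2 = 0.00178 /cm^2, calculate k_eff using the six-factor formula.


k_inf = eta*f*p*eps = 1.972*0.884*0.848*1.038 = 1.534449
P_TNL = 1/(1 + L^2*B^2) = 1/(1 + 7.5*0.00178) = 0.9868259
P_FNL = exp(-B^2*tau) = exp(-0.00178*104.7) = 0.8299698
k_eff = k_inf * P_TNL * P_FNL = 1.534449 * 0.9868259 * 0.8299698
k_eff = 1.2568

1.2568


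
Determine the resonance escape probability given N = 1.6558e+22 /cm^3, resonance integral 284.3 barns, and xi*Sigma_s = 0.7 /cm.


p = exp(-N * I * 1e-24 / (xi*Sigma_s))
p = exp(-1.6558e+22 * 284.3 * 1e-24 / 0.7)
p = 0.0012006

0.0012006


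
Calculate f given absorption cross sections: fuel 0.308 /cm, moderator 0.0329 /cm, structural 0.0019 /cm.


f = Sigma_a_fuel / (Sigma_a_fuel + Sigma_a_mod + Sigma_a_other)
f = 0.308 / (0.308 + 0.0329 + 0.0019)
f = 0.89848

0.89848


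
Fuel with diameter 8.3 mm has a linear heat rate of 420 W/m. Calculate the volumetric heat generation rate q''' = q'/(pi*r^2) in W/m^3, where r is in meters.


r = D / 2 / 1000 = 8.3 / 2 / 1000 = 0.00415 m
q''' = q' / (pi * r^2)
q''' = 420 / (pi * 0.00415^2)
q''' = 7.7625e+06 W/m^3

7.7625e+06


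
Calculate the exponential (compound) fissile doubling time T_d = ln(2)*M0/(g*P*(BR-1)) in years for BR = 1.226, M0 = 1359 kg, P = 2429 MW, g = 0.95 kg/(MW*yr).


Breeding gain G = BR - 1 = 1.226 - 1 = 0.226
Fissile production rate = g * P * G = 0.95 * 2429 * 0.226 = 521.5063 kg/yr
T_d = ln(2) * M0 / (g * P * G)
T_d = ln(2) * 1359 / 521.5063 = 1.8063 yr

1.8063


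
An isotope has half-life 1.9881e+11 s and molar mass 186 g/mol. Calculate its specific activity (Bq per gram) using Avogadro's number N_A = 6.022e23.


lambda = ln(2) / t_half = ln(2) / 1.9881e+11 = 3.486480e-12 /s
SA = lambda * N_A / M
SA = 3.486480e-12 * 6.022e23 / 186
SA = 1.1288e+10 Bq/g

1.1288e+10


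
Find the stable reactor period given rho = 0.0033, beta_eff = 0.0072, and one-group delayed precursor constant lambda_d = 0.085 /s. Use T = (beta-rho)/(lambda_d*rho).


T = (beta - rho) / (lambda_d * rho)
T = (0.0072 - 0.0033) / (0.085 * 0.0033)
T = 13.904 s

13.904


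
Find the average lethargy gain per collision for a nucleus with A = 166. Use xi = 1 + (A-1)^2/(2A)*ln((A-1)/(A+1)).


xi = 1 + (A-1)^2/(2A) * ln((A-1)/(A+1))
xi = 1 + (166-1)^2/(2*166) * ln((166-1)/(166 +1))
xi = 0.012000

0.012000


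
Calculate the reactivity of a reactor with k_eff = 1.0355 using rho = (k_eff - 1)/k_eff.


rho = (k_eff - 1) / k_eff
rho = (1.0355 - 1) / 1.0355
rho = 0.034283

0.034283


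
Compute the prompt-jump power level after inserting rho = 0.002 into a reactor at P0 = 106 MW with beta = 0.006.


P1/P0 = beta / (beta - rho)
P1/P0 = 0.006 / (0.006 - 0.002) = 1.500000
P1 = 106 * 1.500000 = 159.00 MW

159.00


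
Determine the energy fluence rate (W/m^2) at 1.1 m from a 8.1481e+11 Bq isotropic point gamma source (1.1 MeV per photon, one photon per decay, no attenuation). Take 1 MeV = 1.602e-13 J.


psi = A * E * 1.602e-13 / (4*pi*r^2)
psi = 8.1481e+11 * 1.1 * 1.602e-13 / (4*pi*1.1^2)
psi = 0.0094431 W/m^2

0.0094431


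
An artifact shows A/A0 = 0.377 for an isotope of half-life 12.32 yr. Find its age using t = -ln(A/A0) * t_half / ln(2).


lambda = ln(2) / t_half = ln(2) / 12.32 = 0.05626195 /yr
t = -ln(A/A0) / lambda
t = -ln(0.377) / 0.05626195
t = 17.339 yr

17.339


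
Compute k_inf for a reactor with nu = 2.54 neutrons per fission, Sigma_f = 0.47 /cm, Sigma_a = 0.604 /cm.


k_inf = nu * Sigma_f / Sigma_a
k_inf = 2.54 * 0.47 / 0.604
k_inf = 1.9765

1.9765


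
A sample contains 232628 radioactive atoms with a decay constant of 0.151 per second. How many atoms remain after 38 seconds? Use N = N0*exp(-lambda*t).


N = N0 * exp(-lambda * t)
N = 232628 * exp(-0.151 * 38)
N = 749.34

749.34


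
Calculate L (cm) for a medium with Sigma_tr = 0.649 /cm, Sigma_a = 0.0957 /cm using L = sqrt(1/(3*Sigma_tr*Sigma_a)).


D = 1 / (3 * Sigma_tr) = 1 / (3 * 0.649) = 0.5136107 cm
L = sqrt(D / Sigma_a)
L = sqrt(0.5136107 / 0.0957)
L = 2.3167 cm

2.3167


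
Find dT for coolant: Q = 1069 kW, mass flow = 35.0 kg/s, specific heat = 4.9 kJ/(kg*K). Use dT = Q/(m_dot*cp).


dT = Q / (m_dot * cp)
dT = 1069 / (35.0 * 4.9)
dT = 6.2332 C

6.2332


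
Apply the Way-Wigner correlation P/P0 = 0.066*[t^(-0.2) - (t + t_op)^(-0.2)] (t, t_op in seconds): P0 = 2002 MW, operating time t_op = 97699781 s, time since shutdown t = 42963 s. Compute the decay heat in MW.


P/P0 = 0.066 * [t^(-0.2) - (t + t_op)^(-0.2)]
P/P0 = 0.066 * [42963^(-0.2) - (42963 + 97699781)^(-0.2)]
P/P0 = 0.066 * [0.1184080 - 0.02523383] = 0.006149495
P = 2002 * 0.006149495 = 12.311 MW

12.311


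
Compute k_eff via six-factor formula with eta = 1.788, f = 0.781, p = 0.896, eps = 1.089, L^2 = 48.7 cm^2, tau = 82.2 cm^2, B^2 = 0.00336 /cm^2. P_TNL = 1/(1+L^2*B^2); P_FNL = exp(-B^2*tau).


k_inf = eta*f*p*eps = 1.788*0.781*0.896*1.089 = 1.362556
P_TNL = 1/(1 + L^2*B^2) = 1/(1 + 48.7*0.00336) = 0.8593782
P_FNL = exp(-B^2*tau) = exp(-0.00336*82.2) = 0.7586673
k_eff = k_inf * P_TNL * P_FNL = 1.362556 * 0.8593782 * 0.7586673
k_eff = 0.88836

0.88836


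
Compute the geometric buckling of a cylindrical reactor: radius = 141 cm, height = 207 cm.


B^2 = (2.405/R)^2 + (pi/H)^2
B^2 = (2.405/141)^2 + (pi/207)^2
B^2 = 5.2127e-04 /cm^2

5.2127e-04


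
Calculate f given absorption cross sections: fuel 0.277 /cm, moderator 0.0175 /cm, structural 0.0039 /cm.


f = Sigma_a_fuel / (Sigma_a_fuel + Sigma_a_mod + Sigma_a_other)
f = 0.277 / (0.277 + 0.0175 + 0.0039)
f = 0.92828

0.92828


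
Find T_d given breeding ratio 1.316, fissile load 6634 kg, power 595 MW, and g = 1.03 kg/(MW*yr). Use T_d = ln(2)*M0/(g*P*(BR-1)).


Breeding gain G = BR - 1 = 1.316 - 1 = 0.316
Fissile production rate = g * P * G = 1.03 * 595 * 0.316 = 193.6606 kg/yr
T_d = ln(2) * M0 / (g * P * G)
T_d = ln(2) * 6634 / 193.6606 = 23.744 yr

23.744


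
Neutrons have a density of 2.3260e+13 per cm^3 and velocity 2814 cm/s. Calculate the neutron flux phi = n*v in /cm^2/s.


phi = n * v
phi = 2.3260e+13 * 2814
phi = 6.5454e+16 /cm^2/s

6.5454e+16


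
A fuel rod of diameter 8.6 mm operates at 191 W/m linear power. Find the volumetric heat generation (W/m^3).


r = D / 2 / 1000 = 8.6 / 2 / 1000 = 0.0043 m
q''' = q' / (pi * r^2)
q''' = 191 / (pi * 0.0043^2)
q''' = 3.2881e+06 W/m^3

3.2881e+06


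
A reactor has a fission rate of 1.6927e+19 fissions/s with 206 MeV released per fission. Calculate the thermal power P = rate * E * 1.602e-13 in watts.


P = fission_rate * E_MeV * 1.602e-13
P = 1.6927e+19 * 206 * 1.602e-13
P = 5.5861e+08 W

5.5861e+08


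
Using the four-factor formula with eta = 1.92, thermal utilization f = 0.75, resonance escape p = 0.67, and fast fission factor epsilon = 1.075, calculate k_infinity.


k_inf = eta * f * p * epsilon
k_inf = 1.92 * 0.75 * 0.67 * 1.075
k_inf = 1.0372

1.0372


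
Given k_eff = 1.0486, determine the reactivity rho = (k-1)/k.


rho = (k_eff - 1) / k_eff
rho = (1.0486 - 1) / 1.0486
rho = 0.046348

0.046348


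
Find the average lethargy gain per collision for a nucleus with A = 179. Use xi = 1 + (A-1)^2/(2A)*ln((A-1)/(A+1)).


xi = 1 + (A-1)^2/(2A) * ln((A-1)/(A+1))
xi = 1 + (179-1)^2/(2*179) * ln((179-1)/(179 +1))
xi = 0.011132

0.011132


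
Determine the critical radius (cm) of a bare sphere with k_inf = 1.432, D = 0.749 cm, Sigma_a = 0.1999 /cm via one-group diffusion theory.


L^2 = D / Sigma_a = 0.749 / 0.1999 = 3.746873 cm^2
B_m^2 = (k_inf - 1) / L^2 = (1.432 - 1) / 3.746873 = 0.1152961 /cm^2
For a bare sphere: B_g = pi/R, so R_c = pi / sqrt(B_m^2)
R_c = pi / sqrt(0.1152961) = 9.2521 cm

9.2521


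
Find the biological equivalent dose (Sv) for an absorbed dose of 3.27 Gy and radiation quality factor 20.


H = D * Q
H = 3.27 * 20
H = 65.400 Sv

65.400


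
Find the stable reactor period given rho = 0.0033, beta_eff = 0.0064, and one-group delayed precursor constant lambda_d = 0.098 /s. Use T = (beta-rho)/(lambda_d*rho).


T = (beta - rho) / (lambda_d * rho)
T = (0.0064 - 0.0033) / (0.098 * 0.0033)
T = 9.5857 s

9.5857


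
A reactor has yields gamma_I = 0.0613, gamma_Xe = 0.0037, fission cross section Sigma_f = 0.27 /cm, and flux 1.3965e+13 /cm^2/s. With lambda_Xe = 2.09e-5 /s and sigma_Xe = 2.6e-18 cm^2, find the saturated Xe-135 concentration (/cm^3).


Xe_eq = (gamma_I + gamma_Xe) * Sigma_f * phi / (lambda_Xe + sigma_Xe * phi)
Numerator = (0.0613 + 0.0037) * 0.27 * 1.3965e+13 = 2.450858e+11
Denominator = 2.09e-5 + 2.6e-18 * 1.3965e+13 = 5.720900e-05
Xe_eq = 2.450858e+11 / 5.720900e-05 = 4.2840e+15 /cm^3

4.2840e+15


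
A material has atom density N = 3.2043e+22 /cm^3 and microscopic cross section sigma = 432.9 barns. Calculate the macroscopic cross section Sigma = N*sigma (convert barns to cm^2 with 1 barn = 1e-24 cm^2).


Sigma = N * sigma_barns * 1e-24
Sigma = 3.2043e+22 * 432.9 * 1e-24
Sigma = 13.871 /cm

13.871


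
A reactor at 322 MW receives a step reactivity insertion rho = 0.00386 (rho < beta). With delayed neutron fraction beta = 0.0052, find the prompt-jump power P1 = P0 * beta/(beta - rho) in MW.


P1/P0 = beta / (beta - rho)
P1/P0 = 0.0052 / (0.0052 - 0.00386) = 3.880597
P1 = 322 * 3.880597 = 1249.6 MW

1249.6


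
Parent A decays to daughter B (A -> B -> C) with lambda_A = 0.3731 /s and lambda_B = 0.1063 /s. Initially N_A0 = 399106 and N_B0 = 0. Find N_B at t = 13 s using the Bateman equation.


N_B(t) = lambda_A * N_A0 / (lambda_B - lambda_A) * [exp(-lambda_A*t) - exp(-lambda_B*t)]
exp(-0.3731*13) = 0.007826029; exp(-0.1063*13) = 0.2511010
N_B = 0.3731 * 399106 / (0.1063 - 0.3731) * (0.007826029 - 0.2511010)
N_B = 135777

135777


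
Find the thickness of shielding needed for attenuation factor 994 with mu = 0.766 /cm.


x = ln(factor) / mu
x = ln(994) / 0.766
x = 9.0101 cm

9.0101


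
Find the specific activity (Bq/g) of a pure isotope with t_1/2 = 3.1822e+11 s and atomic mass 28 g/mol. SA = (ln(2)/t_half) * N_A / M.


lambda = ln(2) / t_half = ln(2) / 3.1822e+11 = 2.178201e-12 /s
SA = lambda * N_A / M
SA = 2.178201e-12 * 6.022e23 / 28
SA = 4.6847e+10 Bq/g

4.6847e+10
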